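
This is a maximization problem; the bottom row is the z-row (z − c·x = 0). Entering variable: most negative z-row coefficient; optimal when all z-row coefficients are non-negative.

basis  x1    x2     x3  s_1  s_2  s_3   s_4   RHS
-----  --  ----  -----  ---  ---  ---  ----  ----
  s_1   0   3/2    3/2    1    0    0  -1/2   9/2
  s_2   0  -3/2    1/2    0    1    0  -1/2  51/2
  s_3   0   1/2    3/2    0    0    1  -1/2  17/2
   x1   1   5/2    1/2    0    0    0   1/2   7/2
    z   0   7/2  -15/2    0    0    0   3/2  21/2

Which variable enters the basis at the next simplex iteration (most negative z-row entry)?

Negative z-row entries: x3: -15/2.
The most negative is -15/2 in column x3, so x3 enters.

x3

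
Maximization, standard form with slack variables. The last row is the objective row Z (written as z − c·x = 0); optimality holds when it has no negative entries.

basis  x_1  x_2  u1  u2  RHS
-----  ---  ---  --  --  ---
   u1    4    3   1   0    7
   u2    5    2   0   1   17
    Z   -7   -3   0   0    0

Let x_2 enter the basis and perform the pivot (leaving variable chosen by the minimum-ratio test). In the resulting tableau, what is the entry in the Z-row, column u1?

Ratio test on column x_2 — row 1: 7/3 = 7/3; row 2: 17/2 = 17/2. Minimum is 7/3 at row 1 (u1 leaves); pivot element 3.
Divide row 1 by 3; eliminate column x_2 from the other rows.
Z-row update in column u1: 0 − (-3)·(1/3) = 1.

1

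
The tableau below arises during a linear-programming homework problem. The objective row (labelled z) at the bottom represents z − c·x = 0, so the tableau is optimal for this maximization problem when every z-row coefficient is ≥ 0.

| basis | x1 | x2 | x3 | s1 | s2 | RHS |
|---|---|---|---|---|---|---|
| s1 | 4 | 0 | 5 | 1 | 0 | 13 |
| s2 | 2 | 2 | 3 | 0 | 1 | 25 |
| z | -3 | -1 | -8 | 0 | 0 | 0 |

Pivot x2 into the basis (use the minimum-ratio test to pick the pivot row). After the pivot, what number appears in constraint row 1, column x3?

Ratio test on column x2 — row 1: entry 0 ≤ 0; row 2: 25/2 = 25/2. Minimum is 25/2 at row 2 (s2 leaves); pivot element 2.
Divide row 2 by 2; eliminate column x2 from the other rows.
Row 1 update in column x3: 5 − 0·(3/2) = 5.

5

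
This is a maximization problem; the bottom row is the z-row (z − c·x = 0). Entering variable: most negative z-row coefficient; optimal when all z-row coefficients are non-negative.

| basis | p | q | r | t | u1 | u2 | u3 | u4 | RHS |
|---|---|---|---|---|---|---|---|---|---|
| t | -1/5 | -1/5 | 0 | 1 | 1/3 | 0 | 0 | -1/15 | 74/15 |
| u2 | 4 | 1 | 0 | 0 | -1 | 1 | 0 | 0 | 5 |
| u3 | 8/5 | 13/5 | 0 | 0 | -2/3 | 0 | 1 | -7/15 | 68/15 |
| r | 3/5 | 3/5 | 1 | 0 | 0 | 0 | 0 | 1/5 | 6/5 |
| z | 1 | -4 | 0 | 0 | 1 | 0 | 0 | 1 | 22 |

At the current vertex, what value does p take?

p is not in the basis, so in the current basic feasible solution p = 0.

0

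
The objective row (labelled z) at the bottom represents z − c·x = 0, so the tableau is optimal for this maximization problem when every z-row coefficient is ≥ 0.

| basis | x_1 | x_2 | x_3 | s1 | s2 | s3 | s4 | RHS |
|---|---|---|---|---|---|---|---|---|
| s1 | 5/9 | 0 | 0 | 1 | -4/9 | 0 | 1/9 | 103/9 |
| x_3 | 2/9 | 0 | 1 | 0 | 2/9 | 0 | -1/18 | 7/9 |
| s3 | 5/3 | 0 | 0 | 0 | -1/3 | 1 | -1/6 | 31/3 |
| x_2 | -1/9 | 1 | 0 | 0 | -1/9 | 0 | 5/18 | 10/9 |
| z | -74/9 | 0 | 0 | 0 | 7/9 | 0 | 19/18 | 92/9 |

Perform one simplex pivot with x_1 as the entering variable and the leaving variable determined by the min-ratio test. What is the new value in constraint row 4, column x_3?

1/2

Ratio test on column x_1 — row 1: (103/9)/(5/9) = 103/5; row 2: (7/9)/(2/9) = 7/2; row 3: (31/3)/(5/3) = 31/5; row 4: entry -1/9 ≤ 0. Minimum is 7/2 at row 2 (x_3 leaves); pivot element 2/9.
Divide row 2 by 2/9; eliminate column x_1 from the other rows.
Row 4 update in column x_3: 0 − (-1/9)·(9/2) = 1/2.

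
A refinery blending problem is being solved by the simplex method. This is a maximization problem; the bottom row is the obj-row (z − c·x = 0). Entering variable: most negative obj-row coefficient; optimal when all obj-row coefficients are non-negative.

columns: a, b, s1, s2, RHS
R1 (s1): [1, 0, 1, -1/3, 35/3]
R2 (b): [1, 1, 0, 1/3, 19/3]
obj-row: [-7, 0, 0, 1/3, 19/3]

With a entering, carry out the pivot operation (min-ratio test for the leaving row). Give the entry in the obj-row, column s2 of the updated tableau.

8/3

Ratio test on column a — row 1: (35/3)/1 = 35/3; row 2: (19/3)/1 = 19/3. Minimum is 19/3 at row 2 (b leaves); pivot element 1.
Divide row 2 by 1; eliminate column a from the other rows.
obj-row update in column s2: 1/3 − (-7)·(1/3) = 8/3.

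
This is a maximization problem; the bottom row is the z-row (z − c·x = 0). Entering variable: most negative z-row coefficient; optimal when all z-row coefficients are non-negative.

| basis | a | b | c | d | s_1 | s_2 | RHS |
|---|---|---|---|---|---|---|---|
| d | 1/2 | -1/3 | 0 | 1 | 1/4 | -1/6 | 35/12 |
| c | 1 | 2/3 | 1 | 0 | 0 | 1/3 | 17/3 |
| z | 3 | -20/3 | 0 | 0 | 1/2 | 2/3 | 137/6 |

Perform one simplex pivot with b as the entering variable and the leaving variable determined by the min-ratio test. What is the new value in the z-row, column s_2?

4

Ratio test on column b — row 1: entry -1/3 ≤ 0; row 2: (17/3)/(2/3) = 17/2. Minimum is 17/2 at row 2 (c leaves); pivot element 2/3.
Divide row 2 by 2/3; eliminate column b from the other rows.
z-row update in column s_2: 2/3 − (-20/3)·(1/2) = 4.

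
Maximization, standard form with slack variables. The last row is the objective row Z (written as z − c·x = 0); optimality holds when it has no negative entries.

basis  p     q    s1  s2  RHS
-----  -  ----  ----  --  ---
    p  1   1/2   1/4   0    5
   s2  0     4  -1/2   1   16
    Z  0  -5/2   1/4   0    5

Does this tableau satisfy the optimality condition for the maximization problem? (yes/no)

The Z-row has a negative entry -5/2 in column q, so it is not optimal.

no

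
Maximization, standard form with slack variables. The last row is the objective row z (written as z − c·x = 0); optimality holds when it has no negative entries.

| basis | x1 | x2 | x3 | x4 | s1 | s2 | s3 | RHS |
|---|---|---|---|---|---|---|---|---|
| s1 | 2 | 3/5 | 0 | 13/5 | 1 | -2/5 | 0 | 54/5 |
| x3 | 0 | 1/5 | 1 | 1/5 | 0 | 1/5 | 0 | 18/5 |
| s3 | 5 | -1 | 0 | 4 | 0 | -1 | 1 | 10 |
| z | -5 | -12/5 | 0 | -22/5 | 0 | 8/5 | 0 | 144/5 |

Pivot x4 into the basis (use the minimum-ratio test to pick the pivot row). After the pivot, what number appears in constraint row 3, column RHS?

5/2

Ratio test on column x4 — row 1: (54/5)/(13/5) = 54/13; row 2: (18/5)/(1/5) = 18; row 3: 10/4 = 5/2. Minimum is 5/2 at row 3 (s3 leaves); pivot element 4.
Divide row 3 by 4; eliminate column x4 from the other rows.
In the new row 3, the RHS entry is the old entry divided by the pivot: 10/4 = 5/2.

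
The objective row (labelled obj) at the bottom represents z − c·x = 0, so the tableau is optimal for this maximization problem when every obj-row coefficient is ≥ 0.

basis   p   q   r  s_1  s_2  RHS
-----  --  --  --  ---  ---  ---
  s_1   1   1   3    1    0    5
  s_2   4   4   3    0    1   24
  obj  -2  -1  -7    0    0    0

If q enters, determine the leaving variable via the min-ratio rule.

Column q entries and ratios — s_1: 5/1 = 5; s_2: 24/4 = 6.
Smallest ratio is 5 in the row of s_1, so s_1 leaves.

s_1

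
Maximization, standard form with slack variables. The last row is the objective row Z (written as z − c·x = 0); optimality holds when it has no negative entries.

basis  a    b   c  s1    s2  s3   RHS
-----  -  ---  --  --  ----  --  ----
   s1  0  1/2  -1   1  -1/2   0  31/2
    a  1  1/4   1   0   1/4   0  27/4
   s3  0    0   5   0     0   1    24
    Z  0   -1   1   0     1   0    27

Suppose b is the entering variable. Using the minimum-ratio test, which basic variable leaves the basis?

Column b entries and ratios — s1: (31/2)/(1/2) = 31; a: (27/4)/(1/4) = 27; s3: 0 ≤ 0, skip.
Smallest ratio is 27 in the row of a, so a leaves.

a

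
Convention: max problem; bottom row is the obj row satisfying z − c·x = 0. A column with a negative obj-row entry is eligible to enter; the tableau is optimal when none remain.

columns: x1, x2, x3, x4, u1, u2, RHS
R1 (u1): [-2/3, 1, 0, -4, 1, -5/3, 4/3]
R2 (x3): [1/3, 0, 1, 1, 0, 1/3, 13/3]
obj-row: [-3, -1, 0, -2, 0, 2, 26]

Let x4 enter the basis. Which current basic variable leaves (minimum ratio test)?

x3

Column x4 entries and ratios — u1: -4 ≤ 0, skip; x3: (13/3)/1 = 13/3.
Smallest ratio is 13/3 in the row of x3, so x3 leaves.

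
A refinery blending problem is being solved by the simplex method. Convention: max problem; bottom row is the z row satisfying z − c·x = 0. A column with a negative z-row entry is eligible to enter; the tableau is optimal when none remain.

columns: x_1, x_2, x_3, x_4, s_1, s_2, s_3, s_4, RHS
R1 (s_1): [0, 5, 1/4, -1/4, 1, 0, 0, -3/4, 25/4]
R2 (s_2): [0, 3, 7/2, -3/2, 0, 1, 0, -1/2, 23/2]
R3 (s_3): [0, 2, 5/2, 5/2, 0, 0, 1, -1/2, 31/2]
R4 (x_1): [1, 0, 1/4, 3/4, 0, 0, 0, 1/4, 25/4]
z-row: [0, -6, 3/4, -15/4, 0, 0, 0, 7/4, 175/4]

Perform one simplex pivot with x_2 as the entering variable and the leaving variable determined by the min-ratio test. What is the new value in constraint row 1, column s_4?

Ratio test on column x_2 — row 1: (25/4)/5 = 5/4; row 2: (23/2)/3 = 23/6; row 3: (31/2)/2 = 31/4; row 4: entry 0 ≤ 0. Minimum is 5/4 at row 1 (s_1 leaves); pivot element 5.
Divide row 1 by 5; eliminate column x_2 from the other rows.
In the new row 1, the s_4 entry is the old entry divided by the pivot: (-3/4)/5 = -3/20.

-3/20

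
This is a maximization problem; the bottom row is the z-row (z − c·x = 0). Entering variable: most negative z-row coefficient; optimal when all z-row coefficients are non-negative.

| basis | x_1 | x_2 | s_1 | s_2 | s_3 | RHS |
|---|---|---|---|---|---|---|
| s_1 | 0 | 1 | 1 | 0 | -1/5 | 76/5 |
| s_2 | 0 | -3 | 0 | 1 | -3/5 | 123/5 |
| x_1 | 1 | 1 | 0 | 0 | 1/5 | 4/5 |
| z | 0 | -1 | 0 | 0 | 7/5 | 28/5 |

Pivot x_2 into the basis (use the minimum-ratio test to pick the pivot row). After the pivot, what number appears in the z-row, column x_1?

Ratio test on column x_2 — row 1: (76/5)/1 = 76/5; row 2: entry -3 ≤ 0; row 3: (4/5)/1 = 4/5. Minimum is 4/5 at row 3 (x_1 leaves); pivot element 1.
Divide row 3 by 1; eliminate column x_2 from the other rows.
z-row update in column x_1: 0 − (-1)·1 = 1.

1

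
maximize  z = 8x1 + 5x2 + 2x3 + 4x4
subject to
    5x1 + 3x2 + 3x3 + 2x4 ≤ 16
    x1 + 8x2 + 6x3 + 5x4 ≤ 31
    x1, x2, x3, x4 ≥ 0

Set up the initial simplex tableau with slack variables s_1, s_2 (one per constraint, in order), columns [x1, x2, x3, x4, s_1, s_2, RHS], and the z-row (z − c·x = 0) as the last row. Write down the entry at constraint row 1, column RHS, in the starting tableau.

16

The RHS of constraint 1 is b_1 = 16.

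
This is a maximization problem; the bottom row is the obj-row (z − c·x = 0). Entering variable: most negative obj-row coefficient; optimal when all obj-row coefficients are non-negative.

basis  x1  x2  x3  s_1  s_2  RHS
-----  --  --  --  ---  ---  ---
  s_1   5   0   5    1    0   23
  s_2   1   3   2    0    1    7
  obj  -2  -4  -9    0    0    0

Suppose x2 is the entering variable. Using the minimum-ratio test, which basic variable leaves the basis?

s_2

Column x2 entries and ratios — s_1: 0 ≤ 0, skip; s_2: 7/3 = 7/3.
Smallest ratio is 7/3 in the row of s_2, so s_2 leaves.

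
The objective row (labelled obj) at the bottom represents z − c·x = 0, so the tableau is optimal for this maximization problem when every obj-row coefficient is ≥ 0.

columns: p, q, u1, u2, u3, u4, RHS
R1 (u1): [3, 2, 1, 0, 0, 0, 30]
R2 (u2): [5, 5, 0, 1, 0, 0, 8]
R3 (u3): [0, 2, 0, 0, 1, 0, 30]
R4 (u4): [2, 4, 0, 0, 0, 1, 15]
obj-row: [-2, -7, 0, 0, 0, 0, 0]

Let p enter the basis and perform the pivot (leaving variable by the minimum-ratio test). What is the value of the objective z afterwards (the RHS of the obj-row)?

16/5

Ratio test on column p — row 1: 30/3 = 10; row 2: 8/5 = 8/5; row 3: entry 0 ≤ 0; row 4: 15/2 = 15/2. Minimum is 8/5 at row 2 (u2 leaves); pivot element 5.
Pivot on row 2; the obj-row RHS becomes 0 − (-2)·(8/5) = 16/5.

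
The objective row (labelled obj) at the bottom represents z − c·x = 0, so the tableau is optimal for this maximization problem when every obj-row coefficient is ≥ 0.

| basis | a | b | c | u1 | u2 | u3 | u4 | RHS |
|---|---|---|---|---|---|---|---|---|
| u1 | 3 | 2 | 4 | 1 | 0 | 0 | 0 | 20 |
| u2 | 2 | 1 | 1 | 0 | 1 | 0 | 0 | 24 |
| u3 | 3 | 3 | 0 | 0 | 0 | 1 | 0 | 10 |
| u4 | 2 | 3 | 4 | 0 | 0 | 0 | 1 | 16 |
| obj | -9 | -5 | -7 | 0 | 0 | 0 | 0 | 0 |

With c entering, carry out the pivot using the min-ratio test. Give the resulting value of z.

Ratio test on column c — row 1: 20/4 = 5; row 2: 24/1 = 24; row 3: entry 0 ≤ 0; row 4: 16/4 = 4. Minimum is 4 at row 4 (u4 leaves); pivot element 4.
Pivot on row 4; the obj-row RHS becomes 0 − (-7)·4 = 28.

28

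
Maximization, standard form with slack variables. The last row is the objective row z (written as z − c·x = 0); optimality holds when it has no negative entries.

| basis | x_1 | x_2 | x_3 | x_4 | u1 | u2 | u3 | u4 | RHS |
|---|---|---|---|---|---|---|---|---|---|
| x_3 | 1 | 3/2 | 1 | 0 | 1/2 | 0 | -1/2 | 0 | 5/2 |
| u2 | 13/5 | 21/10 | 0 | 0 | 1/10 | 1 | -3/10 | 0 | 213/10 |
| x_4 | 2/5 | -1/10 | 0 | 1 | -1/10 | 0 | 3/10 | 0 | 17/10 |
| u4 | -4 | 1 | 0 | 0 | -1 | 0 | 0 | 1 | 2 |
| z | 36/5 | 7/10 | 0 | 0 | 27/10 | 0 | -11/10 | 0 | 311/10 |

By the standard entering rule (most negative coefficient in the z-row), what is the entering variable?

Negative z-row entries: u3: -11/10.
The most negative is -11/10 in column u3, so u3 enters.

u3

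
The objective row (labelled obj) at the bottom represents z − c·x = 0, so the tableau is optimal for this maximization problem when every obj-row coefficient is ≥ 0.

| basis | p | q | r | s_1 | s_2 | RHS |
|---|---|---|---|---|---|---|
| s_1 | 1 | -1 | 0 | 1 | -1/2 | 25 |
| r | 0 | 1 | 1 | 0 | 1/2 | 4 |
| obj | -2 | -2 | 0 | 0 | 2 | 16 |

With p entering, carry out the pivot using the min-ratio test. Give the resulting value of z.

66

Ratio test on column p — row 1: 25/1 = 25; row 2: entry 0 ≤ 0. Minimum is 25 at row 1 (s_1 leaves); pivot element 1.
Pivot on row 1; the obj-row RHS becomes 16 − (-2)·25 = 66.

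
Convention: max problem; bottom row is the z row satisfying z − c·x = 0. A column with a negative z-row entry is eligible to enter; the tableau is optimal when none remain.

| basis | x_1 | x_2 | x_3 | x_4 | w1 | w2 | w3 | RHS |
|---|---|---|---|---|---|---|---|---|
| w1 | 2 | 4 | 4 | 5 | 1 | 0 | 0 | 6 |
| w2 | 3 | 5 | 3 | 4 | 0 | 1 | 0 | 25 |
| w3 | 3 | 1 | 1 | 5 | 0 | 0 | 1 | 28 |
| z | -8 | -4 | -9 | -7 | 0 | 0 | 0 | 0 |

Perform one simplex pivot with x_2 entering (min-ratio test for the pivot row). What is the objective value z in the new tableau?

Ratio test on column x_2 — row 1: 6/4 = 3/2; row 2: 25/5 = 5; row 3: 28/1 = 28. Minimum is 3/2 at row 1 (w1 leaves); pivot element 4.
Pivot on row 1; the z-row RHS becomes 0 − (-4)·(3/2) = 6.

6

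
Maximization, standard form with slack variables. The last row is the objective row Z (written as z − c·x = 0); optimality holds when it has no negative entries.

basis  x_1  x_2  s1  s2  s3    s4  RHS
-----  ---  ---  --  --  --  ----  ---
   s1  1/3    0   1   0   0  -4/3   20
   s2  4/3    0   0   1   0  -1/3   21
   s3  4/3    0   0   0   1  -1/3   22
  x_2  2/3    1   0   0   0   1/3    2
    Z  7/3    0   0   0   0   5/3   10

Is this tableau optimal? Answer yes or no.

yes

Every Z-row coefficient is ≥ 0, so the tableau is optimal.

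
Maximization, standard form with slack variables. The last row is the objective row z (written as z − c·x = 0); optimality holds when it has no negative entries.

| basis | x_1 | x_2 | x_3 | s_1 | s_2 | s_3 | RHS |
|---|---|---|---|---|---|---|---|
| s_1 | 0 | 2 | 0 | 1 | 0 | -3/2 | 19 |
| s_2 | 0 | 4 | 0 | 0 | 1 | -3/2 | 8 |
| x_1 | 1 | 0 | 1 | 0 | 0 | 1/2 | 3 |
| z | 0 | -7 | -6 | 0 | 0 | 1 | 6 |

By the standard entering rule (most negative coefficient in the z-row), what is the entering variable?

x_2

Negative z-row entries: x_2: -7, x_3: -6.
The most negative is -7 in column x_2, so x_2 enters.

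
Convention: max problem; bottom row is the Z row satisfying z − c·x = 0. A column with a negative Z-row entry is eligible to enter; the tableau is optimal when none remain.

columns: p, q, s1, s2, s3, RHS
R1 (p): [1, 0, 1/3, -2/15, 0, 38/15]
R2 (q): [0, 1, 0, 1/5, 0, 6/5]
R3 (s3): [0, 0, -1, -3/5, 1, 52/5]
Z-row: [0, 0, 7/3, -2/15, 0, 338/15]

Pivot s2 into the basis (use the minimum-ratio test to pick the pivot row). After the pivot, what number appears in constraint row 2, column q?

5

Ratio test on column s2 — row 1: entry -2/15 ≤ 0; row 2: (6/5)/(1/5) = 6; row 3: entry -3/5 ≤ 0. Minimum is 6 at row 2 (q leaves); pivot element 1/5.
Divide row 2 by 1/5; eliminate column s2 from the other rows.
In the new row 2, the q entry is the old entry divided by the pivot: 1/(1/5) = 5.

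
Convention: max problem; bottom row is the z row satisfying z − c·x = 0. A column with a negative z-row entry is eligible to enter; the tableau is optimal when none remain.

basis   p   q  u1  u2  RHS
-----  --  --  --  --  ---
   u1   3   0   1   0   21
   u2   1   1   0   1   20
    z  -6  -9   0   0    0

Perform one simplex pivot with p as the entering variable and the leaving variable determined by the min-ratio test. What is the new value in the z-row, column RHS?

Ratio test on column p — row 1: 21/3 = 7; row 2: 20/1 = 20. Minimum is 7 at row 1 (u1 leaves); pivot element 3.
Divide row 1 by 3; eliminate column p from the other rows.
z-row update in column RHS: 0 − (-6)·7 = 42.

42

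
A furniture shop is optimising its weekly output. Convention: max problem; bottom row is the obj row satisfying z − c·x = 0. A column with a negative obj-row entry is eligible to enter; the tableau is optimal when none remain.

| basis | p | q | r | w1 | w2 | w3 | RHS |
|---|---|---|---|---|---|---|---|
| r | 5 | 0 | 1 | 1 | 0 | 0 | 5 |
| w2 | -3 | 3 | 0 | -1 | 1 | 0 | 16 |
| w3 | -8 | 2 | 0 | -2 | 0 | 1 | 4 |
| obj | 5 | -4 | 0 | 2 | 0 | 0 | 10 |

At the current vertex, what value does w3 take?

4

w3 is basic (row 3); its value is the RHS of that row, 4.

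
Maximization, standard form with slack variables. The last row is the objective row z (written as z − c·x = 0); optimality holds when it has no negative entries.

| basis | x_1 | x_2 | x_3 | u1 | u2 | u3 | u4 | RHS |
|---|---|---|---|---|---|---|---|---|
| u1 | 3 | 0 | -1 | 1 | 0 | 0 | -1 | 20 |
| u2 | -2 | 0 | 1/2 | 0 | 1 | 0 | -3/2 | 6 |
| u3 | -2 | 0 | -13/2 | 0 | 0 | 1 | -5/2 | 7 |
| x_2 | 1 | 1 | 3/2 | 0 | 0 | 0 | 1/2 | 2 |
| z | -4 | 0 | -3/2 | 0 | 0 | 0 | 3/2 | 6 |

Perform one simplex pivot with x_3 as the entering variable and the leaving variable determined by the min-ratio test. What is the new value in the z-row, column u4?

2

Ratio test on column x_3 — row 1: entry -1 ≤ 0; row 2: 6/(1/2) = 12; row 3: entry -13/2 ≤ 0; row 4: 2/(3/2) = 4/3. Minimum is 4/3 at row 4 (x_2 leaves); pivot element 3/2.
Divide row 4 by 3/2; eliminate column x_3 from the other rows.
z-row update in column u4: 3/2 − (-3/2)·(1/3) = 2.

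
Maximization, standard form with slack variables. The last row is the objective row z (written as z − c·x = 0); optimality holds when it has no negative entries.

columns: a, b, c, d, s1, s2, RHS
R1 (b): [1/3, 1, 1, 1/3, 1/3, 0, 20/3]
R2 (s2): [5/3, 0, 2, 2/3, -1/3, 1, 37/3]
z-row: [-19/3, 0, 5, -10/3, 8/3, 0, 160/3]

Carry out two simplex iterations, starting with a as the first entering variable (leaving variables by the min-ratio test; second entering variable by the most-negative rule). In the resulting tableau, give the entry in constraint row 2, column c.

Ratio test on column a — row 1: (20/3)/(1/3) = 20; row 2: (37/3)/(5/3) = 37/5. Minimum is 37/5 at row 2 (s2 leaves); pivot element 5/3.
Divide row 2 by 5/3; eliminate column a from the other rows.
Second iteration: most negative z-row entry is -4/5 in column d, so d enters.
Ratio test on column d — row 1: (21/5)/(1/5) = 21; row 2: (37/5)/(2/5) = 37/2. Minimum is 37/2 at row 2 (a leaves); pivot element 2/5.
Divide row 2 by 2/5; eliminate column d from the other rows.
After both pivots, the entry at constraint row 2, column c is 3.

3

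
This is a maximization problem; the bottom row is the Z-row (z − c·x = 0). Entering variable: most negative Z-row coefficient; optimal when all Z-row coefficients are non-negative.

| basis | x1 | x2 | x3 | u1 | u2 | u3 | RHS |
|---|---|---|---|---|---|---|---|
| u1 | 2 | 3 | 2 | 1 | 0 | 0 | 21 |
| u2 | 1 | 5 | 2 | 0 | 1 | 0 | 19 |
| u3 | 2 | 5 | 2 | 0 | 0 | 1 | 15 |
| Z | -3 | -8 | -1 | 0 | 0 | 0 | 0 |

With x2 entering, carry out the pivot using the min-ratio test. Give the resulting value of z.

Ratio test on column x2 — row 1: 21/3 = 7; row 2: 19/5 = 19/5; row 3: 15/5 = 3. Minimum is 3 at row 3 (u3 leaves); pivot element 5.
Pivot on row 3; the Z-row RHS becomes 0 − (-8)·3 = 24.

24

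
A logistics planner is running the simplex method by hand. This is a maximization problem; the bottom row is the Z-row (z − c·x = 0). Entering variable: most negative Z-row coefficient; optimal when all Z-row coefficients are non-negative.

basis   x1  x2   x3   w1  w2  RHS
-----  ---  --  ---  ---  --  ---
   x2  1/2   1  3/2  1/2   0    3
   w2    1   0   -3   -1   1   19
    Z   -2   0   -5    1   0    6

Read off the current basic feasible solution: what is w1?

0

w1 is not in the basis, so in the current basic feasible solution w1 = 0.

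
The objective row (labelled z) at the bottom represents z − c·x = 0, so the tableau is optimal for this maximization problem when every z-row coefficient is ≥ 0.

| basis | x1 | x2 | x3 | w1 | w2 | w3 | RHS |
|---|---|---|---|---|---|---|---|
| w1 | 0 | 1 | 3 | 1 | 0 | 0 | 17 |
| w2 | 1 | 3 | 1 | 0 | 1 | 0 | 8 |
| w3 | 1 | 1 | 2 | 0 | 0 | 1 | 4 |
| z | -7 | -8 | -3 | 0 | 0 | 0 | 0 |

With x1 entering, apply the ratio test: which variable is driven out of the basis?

Column x1 entries and ratios — w1: 0 ≤ 0, skip; w2: 8/1 = 8; w3: 4/1 = 4.
Smallest ratio is 4 in the row of w3, so w3 leaves.

w3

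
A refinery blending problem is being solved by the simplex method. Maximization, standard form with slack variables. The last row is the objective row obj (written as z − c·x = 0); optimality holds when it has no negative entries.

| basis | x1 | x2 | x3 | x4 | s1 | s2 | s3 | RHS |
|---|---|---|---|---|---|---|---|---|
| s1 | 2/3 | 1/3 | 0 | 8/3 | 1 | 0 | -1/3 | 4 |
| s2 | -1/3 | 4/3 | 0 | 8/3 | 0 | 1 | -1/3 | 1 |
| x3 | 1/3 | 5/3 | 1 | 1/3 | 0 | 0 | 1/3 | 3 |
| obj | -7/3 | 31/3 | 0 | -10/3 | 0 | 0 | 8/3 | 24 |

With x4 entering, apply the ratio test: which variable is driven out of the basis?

Column x4 entries and ratios — s1: 4/(8/3) = 3/2; s2: 1/(8/3) = 3/8; x3: 3/(1/3) = 9.
Smallest ratio is 3/8 in the row of s2, so s2 leaves.

s2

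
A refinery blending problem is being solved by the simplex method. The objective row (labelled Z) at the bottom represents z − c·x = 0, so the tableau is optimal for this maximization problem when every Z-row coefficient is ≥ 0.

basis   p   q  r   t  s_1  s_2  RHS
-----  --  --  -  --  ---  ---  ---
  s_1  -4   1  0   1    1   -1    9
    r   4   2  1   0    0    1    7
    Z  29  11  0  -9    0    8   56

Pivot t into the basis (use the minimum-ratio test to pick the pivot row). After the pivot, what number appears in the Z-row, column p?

-7

Ratio test on column t — row 1: 9/1 = 9; row 2: entry 0 ≤ 0. Minimum is 9 at row 1 (s_1 leaves); pivot element 1.
Divide row 1 by 1; eliminate column t from the other rows.
Z-row update in column p: 29 − (-9)·(-4) = -7.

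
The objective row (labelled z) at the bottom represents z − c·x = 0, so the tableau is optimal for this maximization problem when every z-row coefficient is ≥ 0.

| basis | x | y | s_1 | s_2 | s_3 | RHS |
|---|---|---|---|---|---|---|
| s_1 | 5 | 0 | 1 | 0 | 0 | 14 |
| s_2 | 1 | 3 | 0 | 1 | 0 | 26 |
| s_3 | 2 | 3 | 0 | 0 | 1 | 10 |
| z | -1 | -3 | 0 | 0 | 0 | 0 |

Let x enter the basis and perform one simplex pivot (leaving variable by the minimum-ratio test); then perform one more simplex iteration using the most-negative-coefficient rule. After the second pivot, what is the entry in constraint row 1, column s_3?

0

Ratio test on column x — row 1: 14/5 = 14/5; row 2: 26/1 = 26; row 3: 10/2 = 5. Minimum is 14/5 at row 1 (s_1 leaves); pivot element 5.
Divide row 1 by 5; eliminate column x from the other rows.
Second iteration: most negative z-row entry is -3 in column y, so y enters.
Ratio test on column y — row 1: entry 0 ≤ 0; row 2: (116/5)/3 = 116/15; row 3: (22/5)/3 = 22/15. Minimum is 22/15 at row 3 (s_3 leaves); pivot element 3.
Divide row 3 by 3; eliminate column y from the other rows.
After both pivots, the entry at constraint row 1, column s_3 is 0.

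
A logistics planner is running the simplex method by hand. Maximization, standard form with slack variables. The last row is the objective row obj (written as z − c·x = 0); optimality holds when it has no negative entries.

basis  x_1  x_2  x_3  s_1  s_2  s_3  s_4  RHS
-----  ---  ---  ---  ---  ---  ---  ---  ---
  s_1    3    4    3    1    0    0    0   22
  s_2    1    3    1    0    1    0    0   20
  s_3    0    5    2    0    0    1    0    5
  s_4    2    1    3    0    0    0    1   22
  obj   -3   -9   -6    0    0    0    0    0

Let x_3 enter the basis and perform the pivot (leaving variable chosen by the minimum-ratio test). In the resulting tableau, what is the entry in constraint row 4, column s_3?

Ratio test on column x_3 — row 1: 22/3 = 22/3; row 2: 20/1 = 20; row 3: 5/2 = 5/2; row 4: 22/3 = 22/3. Minimum is 5/2 at row 3 (s_3 leaves); pivot element 2.
Divide row 3 by 2; eliminate column x_3 from the other rows.
Row 4 update in column s_3: 0 − 3·(1/2) = -3/2.

-3/2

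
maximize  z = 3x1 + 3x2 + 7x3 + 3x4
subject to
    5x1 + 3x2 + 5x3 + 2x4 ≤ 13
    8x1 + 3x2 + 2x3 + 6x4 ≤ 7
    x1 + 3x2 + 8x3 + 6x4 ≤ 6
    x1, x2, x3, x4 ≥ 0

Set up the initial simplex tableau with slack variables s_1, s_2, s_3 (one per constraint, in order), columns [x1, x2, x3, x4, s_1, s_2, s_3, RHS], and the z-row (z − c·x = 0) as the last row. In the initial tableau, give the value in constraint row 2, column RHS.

7

The RHS of constraint 2 is b_2 = 7.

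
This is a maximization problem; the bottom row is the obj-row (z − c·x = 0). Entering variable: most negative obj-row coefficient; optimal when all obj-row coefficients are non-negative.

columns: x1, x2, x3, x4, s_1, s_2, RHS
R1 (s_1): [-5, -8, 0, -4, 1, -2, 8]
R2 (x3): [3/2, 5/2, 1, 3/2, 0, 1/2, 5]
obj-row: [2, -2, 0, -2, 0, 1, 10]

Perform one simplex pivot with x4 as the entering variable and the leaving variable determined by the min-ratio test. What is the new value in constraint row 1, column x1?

Ratio test on column x4 — row 1: entry -4 ≤ 0; row 2: 5/(3/2) = 10/3. Minimum is 10/3 at row 2 (x3 leaves); pivot element 3/2.
Divide row 2 by 3/2; eliminate column x4 from the other rows.
Row 1 update in column x1: -5 − (-4)·1 = -1.

-1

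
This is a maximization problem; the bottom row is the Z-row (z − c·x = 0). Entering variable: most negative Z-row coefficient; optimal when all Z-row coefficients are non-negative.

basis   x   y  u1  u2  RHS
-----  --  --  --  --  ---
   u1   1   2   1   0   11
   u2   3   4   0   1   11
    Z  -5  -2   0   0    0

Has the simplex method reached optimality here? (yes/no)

The Z-row has a negative entry -5 in column x, so it is not optimal.

no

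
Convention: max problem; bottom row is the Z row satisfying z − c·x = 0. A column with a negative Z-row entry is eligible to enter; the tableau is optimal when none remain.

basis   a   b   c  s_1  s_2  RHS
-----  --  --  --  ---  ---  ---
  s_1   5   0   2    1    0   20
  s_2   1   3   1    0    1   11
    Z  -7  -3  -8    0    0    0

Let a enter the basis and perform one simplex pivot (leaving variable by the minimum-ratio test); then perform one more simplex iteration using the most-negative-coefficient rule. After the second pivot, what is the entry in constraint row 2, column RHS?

Ratio test on column a — row 1: 20/5 = 4; row 2: 11/1 = 11. Minimum is 4 at row 1 (s_1 leaves); pivot element 5.
Divide row 1 by 5; eliminate column a from the other rows.
Second iteration: most negative Z-row entry is -26/5 in column c, so c enters.
Ratio test on column c — row 1: 4/(2/5) = 10; row 2: 7/(3/5) = 35/3. Minimum is 10 at row 1 (a leaves); pivot element 2/5.
Divide row 1 by 2/5; eliminate column c from the other rows.
After both pivots, the entry at constraint row 2, column RHS is 1.

1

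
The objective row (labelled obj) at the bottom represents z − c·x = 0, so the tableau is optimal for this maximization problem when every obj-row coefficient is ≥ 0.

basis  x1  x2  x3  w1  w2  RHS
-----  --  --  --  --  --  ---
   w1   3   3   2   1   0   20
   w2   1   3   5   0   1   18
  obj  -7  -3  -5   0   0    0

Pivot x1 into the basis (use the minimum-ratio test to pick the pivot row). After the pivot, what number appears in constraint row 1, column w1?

Ratio test on column x1 — row 1: 20/3 = 20/3; row 2: 18/1 = 18. Minimum is 20/3 at row 1 (w1 leaves); pivot element 3.
Divide row 1 by 3; eliminate column x1 from the other rows.
In the new row 1, the w1 entry is the old entry divided by the pivot: 1/3 = 1/3.

1/3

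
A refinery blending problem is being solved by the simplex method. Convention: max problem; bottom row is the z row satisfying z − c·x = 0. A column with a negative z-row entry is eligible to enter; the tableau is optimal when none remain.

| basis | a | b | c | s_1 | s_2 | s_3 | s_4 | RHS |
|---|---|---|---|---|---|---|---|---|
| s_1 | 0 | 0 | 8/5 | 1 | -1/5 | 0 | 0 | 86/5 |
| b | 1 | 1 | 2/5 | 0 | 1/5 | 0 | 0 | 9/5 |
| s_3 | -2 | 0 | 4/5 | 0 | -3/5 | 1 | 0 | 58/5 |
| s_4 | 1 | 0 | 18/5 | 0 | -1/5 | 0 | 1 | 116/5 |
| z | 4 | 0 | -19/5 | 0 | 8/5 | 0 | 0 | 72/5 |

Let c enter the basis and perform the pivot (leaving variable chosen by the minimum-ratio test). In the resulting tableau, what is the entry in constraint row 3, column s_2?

Ratio test on column c — row 1: (86/5)/(8/5) = 43/4; row 2: (9/5)/(2/5) = 9/2; row 3: (58/5)/(4/5) = 29/2; row 4: (116/5)/(18/5) = 58/9. Minimum is 9/2 at row 2 (b leaves); pivot element 2/5.
Divide row 2 by 2/5; eliminate column c from the other rows.
Row 3 update in column s_2: -3/5 − (4/5)·(1/2) = -1.

-1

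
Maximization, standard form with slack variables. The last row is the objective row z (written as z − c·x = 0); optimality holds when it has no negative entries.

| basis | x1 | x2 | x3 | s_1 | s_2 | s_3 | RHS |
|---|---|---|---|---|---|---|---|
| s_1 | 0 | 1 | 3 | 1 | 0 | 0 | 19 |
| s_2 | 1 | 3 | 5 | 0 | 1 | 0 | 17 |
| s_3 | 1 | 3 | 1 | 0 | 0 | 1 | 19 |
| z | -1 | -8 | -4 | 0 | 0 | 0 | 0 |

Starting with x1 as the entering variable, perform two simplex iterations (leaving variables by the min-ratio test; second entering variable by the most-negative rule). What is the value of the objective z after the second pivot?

Ratio test on column x1 — row 1: entry 0 ≤ 0; row 2: 17/1 = 17; row 3: 19/1 = 19. Minimum is 17 at row 2 (s_2 leaves); pivot element 1.
Pivot on row 2; the z-row RHS becomes 0 − (-1)·17 = 17.
Next entering variable (most negative z-row entry -5): x2.
Ratio test on column x2 — row 1: 19/1 = 19; row 2: 17/3 = 17/3; row 3: entry 0 ≤ 0. Minimum is 17/3 at row 2 (x1 leaves); pivot element 3.
After the second pivot the z-row RHS is 17 − (-5)·(17/3) = 136/3.

136/3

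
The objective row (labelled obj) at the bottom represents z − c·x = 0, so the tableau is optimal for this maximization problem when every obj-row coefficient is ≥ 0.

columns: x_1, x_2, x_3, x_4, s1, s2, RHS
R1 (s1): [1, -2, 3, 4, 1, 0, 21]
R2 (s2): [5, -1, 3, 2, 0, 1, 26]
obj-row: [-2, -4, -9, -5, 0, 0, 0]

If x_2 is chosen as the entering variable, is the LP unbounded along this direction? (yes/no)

Every constraint-row entry in column x_2 is ≤ 0, so increasing x_2 is unbounded.

yes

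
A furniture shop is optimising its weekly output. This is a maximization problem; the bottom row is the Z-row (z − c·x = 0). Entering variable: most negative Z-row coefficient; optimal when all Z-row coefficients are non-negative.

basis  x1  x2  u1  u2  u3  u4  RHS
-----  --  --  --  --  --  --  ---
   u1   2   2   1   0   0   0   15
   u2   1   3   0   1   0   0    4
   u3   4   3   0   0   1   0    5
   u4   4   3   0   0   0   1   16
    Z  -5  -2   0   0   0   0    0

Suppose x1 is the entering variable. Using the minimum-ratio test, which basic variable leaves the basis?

Column x1 entries and ratios — u1: 15/2 = 15/2; u2: 4/1 = 4; u3: 5/4 = 5/4; u4: 16/4 = 4.
Smallest ratio is 5/4 in the row of u3, so u3 leaves.

u3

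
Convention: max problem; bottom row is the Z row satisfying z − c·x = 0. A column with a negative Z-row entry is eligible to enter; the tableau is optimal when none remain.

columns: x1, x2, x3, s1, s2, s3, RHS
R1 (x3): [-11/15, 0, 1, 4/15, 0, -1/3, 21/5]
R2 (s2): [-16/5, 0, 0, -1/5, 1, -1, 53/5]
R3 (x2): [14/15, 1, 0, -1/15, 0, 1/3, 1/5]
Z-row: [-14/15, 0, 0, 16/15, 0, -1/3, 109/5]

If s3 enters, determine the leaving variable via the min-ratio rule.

Column s3 entries and ratios — x3: -1/3 ≤ 0, skip; s2: -1 ≤ 0, skip; x2: (1/5)/(1/3) = 3/5.
Smallest ratio is 3/5 in the row of x2, so x2 leaves.

x2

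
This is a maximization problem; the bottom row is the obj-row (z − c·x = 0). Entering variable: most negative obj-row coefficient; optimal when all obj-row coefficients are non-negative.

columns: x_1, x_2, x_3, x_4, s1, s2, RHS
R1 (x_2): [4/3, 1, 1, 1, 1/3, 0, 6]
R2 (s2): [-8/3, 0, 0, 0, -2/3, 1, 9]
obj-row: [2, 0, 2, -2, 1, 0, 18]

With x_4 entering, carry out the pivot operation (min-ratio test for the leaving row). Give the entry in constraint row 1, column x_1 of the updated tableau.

Ratio test on column x_4 — row 1: 6/1 = 6; row 2: entry 0 ≤ 0. Minimum is 6 at row 1 (x_2 leaves); pivot element 1.
Divide row 1 by 1; eliminate column x_4 from the other rows.
In the new row 1, the x_1 entry is the old entry divided by the pivot: (4/3)/1 = 4/3.

4/3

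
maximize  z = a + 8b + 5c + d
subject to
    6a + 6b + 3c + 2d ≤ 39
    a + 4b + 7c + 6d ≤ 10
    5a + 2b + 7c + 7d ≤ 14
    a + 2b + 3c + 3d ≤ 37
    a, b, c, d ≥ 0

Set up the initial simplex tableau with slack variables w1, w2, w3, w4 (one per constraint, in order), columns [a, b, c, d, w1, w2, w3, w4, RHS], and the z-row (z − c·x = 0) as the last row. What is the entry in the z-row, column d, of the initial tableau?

The z-row carries the negated objective coefficients: the d entry is -1.

-1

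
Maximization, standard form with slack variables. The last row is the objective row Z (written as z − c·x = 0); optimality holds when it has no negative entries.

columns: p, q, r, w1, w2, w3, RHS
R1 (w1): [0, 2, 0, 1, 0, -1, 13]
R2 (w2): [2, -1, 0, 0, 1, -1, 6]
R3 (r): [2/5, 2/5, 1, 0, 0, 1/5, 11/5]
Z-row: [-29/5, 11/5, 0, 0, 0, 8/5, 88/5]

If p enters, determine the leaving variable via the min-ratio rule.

Column p entries and ratios — w1: 0 ≤ 0, skip; w2: 6/2 = 3; r: (11/5)/(2/5) = 11/2.
Smallest ratio is 3 in the row of w2, so w2 leaves.

w2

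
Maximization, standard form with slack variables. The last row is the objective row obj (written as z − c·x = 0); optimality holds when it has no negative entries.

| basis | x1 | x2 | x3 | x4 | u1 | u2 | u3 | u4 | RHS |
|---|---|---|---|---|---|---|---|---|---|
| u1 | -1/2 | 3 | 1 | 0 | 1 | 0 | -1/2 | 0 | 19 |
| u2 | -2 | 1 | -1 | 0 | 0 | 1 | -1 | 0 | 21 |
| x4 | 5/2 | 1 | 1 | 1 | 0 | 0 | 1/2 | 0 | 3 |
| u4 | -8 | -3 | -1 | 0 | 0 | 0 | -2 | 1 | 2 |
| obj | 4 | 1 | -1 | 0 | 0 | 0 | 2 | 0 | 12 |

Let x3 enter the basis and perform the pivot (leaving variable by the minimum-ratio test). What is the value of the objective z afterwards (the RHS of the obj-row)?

15

Ratio test on column x3 — row 1: 19/1 = 19; row 2: entry -1 ≤ 0; row 3: 3/1 = 3; row 4: entry -1 ≤ 0. Minimum is 3 at row 3 (x4 leaves); pivot element 1.
Pivot on row 3; the obj-row RHS becomes 12 − (-1)·3 = 15.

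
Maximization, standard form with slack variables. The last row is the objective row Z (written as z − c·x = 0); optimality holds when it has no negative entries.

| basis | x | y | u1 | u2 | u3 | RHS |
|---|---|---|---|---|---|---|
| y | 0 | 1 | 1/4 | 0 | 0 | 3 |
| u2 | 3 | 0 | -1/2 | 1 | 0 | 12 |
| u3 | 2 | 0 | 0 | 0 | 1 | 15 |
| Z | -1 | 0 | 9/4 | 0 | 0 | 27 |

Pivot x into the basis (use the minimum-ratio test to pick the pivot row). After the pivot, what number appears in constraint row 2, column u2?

1/3

Ratio test on column x — row 1: entry 0 ≤ 0; row 2: 12/3 = 4; row 3: 15/2 = 15/2. Minimum is 4 at row 2 (u2 leaves); pivot element 3.
Divide row 2 by 3; eliminate column x from the other rows.
In the new row 2, the u2 entry is the old entry divided by the pivot: 1/3 = 1/3.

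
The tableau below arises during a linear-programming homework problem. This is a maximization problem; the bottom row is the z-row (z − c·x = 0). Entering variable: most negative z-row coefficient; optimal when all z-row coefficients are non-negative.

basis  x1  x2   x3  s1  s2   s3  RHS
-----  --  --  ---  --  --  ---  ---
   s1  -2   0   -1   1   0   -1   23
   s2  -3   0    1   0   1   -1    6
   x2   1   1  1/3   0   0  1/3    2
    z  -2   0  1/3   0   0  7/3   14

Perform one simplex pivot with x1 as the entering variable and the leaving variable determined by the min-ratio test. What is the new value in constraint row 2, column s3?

Ratio test on column x1 — row 1: entry -2 ≤ 0; row 2: entry -3 ≤ 0; row 3: 2/1 = 2. Minimum is 2 at row 3 (x2 leaves); pivot element 1.
Divide row 3 by 1; eliminate column x1 from the other rows.
Row 2 update in column s3: -1 − (-3)·(1/3) = 0.

0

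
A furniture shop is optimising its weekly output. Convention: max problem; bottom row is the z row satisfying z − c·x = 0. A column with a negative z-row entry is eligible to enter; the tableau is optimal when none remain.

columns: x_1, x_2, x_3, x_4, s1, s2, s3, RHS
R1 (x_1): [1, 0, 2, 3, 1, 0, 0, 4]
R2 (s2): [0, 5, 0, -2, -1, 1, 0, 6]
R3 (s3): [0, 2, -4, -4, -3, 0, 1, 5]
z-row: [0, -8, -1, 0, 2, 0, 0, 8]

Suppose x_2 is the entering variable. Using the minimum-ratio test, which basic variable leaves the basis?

s2

Column x_2 entries and ratios — x_1: 0 ≤ 0, skip; s2: 6/5 = 6/5; s3: 5/2 = 5/2.
Smallest ratio is 6/5 in the row of s2, so s2 leaves.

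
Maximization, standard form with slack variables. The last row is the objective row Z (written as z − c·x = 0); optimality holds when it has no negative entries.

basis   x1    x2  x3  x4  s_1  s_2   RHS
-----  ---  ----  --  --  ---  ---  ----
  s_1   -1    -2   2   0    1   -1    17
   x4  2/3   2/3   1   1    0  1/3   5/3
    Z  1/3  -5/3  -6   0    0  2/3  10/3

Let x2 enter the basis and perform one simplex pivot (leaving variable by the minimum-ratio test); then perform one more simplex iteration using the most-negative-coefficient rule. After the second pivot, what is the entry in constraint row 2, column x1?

Ratio test on column x2 — row 1: entry -2 ≤ 0; row 2: (5/3)/(2/3) = 5/2. Minimum is 5/2 at row 2 (x4 leaves); pivot element 2/3.
Divide row 2 by 2/3; eliminate column x2 from the other rows.
Second iteration: most negative Z-row entry is -7/2 in column x3, so x3 enters.
Ratio test on column x3 — row 1: 22/5 = 22/5; row 2: (5/2)/(3/2) = 5/3. Minimum is 5/3 at row 2 (x2 leaves); pivot element 3/2.
Divide row 2 by 3/2; eliminate column x3 from the other rows.
After both pivots, the entry at constraint row 2, column x1 is 2/3.

2/3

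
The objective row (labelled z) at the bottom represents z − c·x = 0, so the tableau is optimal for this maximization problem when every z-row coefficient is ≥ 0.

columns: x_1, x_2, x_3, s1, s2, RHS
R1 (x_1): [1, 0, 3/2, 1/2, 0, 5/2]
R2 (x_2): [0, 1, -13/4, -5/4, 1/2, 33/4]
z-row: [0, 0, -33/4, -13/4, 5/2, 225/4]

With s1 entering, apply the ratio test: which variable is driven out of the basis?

Column s1 entries and ratios — x_1: (5/2)/(1/2) = 5; x_2: -5/4 ≤ 0, skip.
Smallest ratio is 5 in the row of x_1, so x_1 leaves.

x_1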